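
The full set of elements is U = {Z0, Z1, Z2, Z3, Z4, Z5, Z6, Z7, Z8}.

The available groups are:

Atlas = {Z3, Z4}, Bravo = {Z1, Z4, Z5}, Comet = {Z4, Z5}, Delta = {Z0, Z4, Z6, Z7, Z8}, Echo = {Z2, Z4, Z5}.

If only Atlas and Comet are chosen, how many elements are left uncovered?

Union of Atlas, Comet = {Z3, Z4, Z5}.
Not covered: Z0, Z1, Z2, Z6, Z7, Z8 — 6 elements.

6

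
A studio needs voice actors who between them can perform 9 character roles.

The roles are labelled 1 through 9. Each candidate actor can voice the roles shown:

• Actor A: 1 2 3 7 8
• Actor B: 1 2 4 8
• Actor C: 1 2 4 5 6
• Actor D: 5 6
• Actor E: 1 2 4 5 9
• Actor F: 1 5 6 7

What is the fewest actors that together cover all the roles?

3

Take {A, D, E}. Their union is {1, 2, 3, 4, 5, 6, 7, 8, 9}, which is all 9 roles.
Only A contains 3, so A is forced; the remaining 4 roles need at least 2 more actors (each remaining actor adds at most 3) — so at least 3 actors are needed, and 3 is optimal.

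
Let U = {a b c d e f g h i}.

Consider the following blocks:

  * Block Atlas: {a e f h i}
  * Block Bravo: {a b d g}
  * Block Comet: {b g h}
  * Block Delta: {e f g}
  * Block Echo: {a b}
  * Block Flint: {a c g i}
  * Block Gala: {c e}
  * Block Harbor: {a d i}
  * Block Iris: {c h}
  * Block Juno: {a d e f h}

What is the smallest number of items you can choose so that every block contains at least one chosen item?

The 3 items {a, c, g} hit every block.
The blocks Delta, Echo, Iris are pairwise disjoint, so any hitting set needs a separate item for each — at least 3. Hence 3 is optimal.

3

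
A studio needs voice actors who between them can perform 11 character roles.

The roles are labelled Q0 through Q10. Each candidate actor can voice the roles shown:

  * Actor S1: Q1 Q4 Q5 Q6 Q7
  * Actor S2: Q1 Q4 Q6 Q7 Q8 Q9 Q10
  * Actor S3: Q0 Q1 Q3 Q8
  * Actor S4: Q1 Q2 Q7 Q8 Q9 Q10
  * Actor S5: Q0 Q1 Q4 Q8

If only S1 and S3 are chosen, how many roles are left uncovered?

Union of S1, S3 = {Q0, Q1, Q3, Q4, Q5, Q6, Q7, Q8}.
Not covered: Q2, Q9, Q10 — 3 roles.

3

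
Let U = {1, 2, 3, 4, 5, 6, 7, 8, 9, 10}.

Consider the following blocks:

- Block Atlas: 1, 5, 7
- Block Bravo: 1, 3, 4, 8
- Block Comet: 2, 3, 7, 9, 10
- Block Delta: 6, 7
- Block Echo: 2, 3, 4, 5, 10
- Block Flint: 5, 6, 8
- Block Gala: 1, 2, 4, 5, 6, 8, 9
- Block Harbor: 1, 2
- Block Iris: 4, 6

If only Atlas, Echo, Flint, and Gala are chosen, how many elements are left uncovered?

0

Union of Atlas, Echo, Flint, Gala = {1, 2, 3, 4, 5, 6, 7, 8, 9, 10} — that's every element, so 0 are uncovered.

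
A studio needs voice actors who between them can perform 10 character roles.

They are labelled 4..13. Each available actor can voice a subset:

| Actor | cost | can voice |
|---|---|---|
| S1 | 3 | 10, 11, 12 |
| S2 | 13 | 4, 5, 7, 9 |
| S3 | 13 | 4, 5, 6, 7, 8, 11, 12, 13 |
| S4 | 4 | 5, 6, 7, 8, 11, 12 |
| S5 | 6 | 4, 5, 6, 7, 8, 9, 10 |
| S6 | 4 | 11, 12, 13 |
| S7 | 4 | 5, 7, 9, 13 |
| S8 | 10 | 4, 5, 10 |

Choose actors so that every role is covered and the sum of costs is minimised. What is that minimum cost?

10

S5, S6 together cover every role (S5 ∪ S6 = {4, 5, 6, 7, 8, 9, 10, 11, 12, 13}); total cost 6 + 4 = 10.
The greedy pick S4, S5, S6 costs 14; no covering selection beats 10.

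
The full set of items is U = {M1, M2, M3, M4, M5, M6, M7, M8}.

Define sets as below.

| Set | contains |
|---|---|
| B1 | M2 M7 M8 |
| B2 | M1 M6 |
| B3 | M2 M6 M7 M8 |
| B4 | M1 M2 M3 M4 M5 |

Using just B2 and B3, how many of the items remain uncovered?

Union of B2, B3 = {M1, M2, M6, M7, M8}.
Not covered: M3, M4, M5 — 3 items.

3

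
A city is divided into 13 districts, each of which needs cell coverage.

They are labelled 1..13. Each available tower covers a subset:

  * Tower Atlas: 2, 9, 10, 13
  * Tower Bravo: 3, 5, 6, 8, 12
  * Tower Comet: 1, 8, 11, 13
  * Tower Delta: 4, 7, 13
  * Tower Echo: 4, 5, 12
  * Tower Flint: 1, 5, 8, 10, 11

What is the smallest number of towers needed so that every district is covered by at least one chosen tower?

4

Atlas and Bravo and Delta and Flint together: Atlas ∪ Bravo ∪ Delta ∪ Flint = {1, 2, 3, 4, 5, 6, 7, 8, 9, 10, 11, 12, 13} — every district is covered.
No 3 of the 6 towers cover everything (all 20 combinations miss at least one district), so 4 is optimal.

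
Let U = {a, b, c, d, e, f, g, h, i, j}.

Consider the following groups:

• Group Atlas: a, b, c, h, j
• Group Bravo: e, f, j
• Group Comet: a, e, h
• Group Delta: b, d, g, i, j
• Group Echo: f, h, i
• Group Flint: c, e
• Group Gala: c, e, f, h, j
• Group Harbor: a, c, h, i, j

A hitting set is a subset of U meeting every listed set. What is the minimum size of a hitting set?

Take T = {e, f, j}. Each listed group contains at least one of these, so T is a hitting set of size 3.
No choice of 2 items meets every group, so 3 is the minimum.

3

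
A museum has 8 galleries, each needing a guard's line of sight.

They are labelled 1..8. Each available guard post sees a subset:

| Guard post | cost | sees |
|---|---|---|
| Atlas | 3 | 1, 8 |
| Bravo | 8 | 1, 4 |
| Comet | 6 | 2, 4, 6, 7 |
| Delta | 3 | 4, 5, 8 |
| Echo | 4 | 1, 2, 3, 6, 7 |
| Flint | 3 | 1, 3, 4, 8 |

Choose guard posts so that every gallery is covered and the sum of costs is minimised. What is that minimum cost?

7

Delta, Echo together cover every gallery (Delta ∪ Echo = {1, 2, 3, 4, 5, 6, 7, 8}); total cost 3 + 4 = 7.
The greedy pick Flint, Echo, Delta costs 10; no covering selection beats 7.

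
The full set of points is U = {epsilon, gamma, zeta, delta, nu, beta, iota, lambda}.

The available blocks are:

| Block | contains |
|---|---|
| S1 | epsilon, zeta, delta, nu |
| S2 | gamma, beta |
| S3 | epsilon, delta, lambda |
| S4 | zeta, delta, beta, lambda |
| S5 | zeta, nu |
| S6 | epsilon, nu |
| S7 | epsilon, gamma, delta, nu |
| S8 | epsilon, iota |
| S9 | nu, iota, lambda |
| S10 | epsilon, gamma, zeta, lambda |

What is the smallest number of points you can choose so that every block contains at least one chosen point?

The 3 points {epsilon, nu, beta} hit every block.
The blocks S2, S3, S5 are pairwise disjoint, so any hitting set needs a separate point for each — at least 3. Hence 3 is optimal.

3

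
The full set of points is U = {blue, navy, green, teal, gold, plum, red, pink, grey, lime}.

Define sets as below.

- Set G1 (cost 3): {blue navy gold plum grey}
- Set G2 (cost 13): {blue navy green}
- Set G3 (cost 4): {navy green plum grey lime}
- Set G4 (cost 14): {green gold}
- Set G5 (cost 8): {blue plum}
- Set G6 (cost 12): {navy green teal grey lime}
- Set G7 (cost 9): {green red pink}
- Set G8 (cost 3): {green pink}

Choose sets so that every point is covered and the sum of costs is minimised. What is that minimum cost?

24

G1, G6, G7 together cover every point (G1 ∪ G6 ∪ G7 = {blue, navy, green, teal, gold, plum, red, pink, grey, lime}); total cost 3 + 12 + 9 = 24.
The greedy pick G1, G8, G3, G7, G6 costs 31; no covering selection beats 24.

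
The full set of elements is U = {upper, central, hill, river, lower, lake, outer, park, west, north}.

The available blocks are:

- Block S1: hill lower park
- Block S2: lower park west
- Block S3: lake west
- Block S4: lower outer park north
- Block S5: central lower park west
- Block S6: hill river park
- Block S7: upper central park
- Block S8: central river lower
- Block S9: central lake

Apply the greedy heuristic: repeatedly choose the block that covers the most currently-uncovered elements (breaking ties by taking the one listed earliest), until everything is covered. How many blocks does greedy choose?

Greedy: pick S4 (covers 4 new) → pick S3 (covers 2 new) → pick S6 (covers 2 new) → pick S7 (covers 2 new). Total picks: 4.

4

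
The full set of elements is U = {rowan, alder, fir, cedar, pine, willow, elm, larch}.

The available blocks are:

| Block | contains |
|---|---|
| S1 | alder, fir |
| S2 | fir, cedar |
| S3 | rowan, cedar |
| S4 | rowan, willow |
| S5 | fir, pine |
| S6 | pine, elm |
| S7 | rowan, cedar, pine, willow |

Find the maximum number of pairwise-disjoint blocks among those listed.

S1, S3, S6 are pairwise disjoint (S1={alder,fir}; S3={rowan,cedar}; S6={pine,elm}).
Every remaining block overlaps one of these, and no 4 of the listed blocks are pairwise disjoint, so 3 is the maximum.

3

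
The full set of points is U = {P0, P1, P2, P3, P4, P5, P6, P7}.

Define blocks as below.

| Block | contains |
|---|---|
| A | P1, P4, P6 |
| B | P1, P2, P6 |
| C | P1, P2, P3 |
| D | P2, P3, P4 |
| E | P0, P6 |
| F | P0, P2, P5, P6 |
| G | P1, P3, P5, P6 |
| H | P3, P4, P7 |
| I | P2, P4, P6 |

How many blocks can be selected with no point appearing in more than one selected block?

F, H are pairwise disjoint (F={P0,P2,P5,P6}; H={P3,P4,P7}).
Every remaining block overlaps one of these, and no 3 of the listed blocks are pairwise disjoint, so 2 is the maximum.

2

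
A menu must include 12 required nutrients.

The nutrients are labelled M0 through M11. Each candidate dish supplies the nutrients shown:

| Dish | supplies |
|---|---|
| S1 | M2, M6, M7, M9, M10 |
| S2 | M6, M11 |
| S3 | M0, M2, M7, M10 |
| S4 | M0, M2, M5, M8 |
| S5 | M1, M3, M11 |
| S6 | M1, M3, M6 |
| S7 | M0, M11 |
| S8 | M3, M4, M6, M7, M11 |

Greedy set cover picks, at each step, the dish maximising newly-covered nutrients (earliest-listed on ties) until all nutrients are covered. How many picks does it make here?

4

Greedy: pick S1 (covers 5 new) → pick S4 (covers 3 new) → pick S5 (covers 3 new) → pick S8 (covers 1 new). Total picks: 4.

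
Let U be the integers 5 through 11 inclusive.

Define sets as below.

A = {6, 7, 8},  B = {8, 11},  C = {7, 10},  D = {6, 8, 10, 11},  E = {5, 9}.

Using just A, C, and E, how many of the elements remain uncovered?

Union of A, C, E = {5, 6, 7, 8, 9, 10}.
Not covered: 11 — 1 element.

1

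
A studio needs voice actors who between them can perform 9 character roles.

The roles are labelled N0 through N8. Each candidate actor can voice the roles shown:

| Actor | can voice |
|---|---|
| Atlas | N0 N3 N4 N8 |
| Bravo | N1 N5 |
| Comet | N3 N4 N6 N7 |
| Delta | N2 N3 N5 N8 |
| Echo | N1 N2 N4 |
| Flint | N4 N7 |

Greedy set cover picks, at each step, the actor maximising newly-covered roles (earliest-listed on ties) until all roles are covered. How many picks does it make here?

Greedy: pick Atlas (covers 4 new) → pick Bravo (covers 2 new) → pick Comet (covers 2 new) → pick Delta (covers 1 new). Total picks: 4.

4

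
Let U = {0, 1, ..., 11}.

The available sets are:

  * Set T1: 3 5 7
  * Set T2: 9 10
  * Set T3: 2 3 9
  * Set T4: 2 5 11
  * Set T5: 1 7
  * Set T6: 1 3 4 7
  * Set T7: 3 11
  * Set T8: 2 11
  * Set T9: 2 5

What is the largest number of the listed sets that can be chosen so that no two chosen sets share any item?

4

T2, T5, T7, T9 are pairwise disjoint (T2={9,10}; T5={1,7}; T7={3,11}; T9={2,5}).
Every remaining set overlaps one of these, and no 5 of the listed sets are pairwise disjoint, so 4 is the maximum.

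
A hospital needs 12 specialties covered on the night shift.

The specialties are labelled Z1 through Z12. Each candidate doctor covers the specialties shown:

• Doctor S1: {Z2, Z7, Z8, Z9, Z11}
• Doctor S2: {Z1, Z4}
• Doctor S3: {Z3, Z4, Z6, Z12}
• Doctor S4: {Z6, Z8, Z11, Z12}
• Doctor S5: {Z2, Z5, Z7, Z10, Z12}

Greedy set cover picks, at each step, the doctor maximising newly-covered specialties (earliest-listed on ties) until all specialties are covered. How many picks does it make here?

Greedy: pick S1 (covers 5 new) → pick S3 (covers 4 new) → pick S5 (covers 2 new) → pick S2 (covers 1 new). Total picks: 4.

4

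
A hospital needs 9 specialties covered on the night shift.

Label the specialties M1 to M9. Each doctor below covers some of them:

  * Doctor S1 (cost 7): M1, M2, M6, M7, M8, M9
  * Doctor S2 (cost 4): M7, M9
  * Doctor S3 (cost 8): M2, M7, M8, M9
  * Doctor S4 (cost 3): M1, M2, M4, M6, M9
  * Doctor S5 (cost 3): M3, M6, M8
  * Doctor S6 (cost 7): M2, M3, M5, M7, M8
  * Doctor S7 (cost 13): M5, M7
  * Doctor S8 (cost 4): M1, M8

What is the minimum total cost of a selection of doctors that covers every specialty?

10

S4, S6 together cover every specialty (S4 ∪ S6 = {M1, M2, M3, M4, M5, M6, M7, M8, M9}); total cost 3 + 7 = 10.
The greedy pick S4, S5, S6 costs 13; no covering selection beats 10.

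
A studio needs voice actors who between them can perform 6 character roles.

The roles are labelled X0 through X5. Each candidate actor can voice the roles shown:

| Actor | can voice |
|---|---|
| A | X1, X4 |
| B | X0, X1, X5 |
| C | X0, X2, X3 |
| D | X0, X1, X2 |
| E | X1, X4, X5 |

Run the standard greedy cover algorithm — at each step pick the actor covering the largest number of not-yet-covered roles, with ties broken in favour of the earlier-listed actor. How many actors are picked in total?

3

Greedy: pick B (covers 3 new) → pick C (covers 2 new) → pick A (covers 1 new). Total picks: 3.
(The true minimum cover uses only 2 actors, so greedy is not optimal here.)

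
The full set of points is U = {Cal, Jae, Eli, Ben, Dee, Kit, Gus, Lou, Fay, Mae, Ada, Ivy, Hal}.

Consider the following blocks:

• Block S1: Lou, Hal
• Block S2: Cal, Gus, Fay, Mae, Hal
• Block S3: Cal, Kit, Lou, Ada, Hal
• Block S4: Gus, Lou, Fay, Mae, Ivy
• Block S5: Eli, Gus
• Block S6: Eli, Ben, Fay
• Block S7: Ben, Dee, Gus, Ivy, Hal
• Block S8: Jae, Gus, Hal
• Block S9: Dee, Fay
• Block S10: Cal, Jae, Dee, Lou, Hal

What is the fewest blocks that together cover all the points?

4

Take {S3, S4, S6, S10}. Their union is {Cal, Jae, Eli, Ben, Dee, Kit, Gus, Lou, Fay, Mae, Ada, Ivy, Hal}, which is all 13 points.
No 3 of the 10 blocks cover everything (all 120 combinations miss at least one point), so 4 is optimal.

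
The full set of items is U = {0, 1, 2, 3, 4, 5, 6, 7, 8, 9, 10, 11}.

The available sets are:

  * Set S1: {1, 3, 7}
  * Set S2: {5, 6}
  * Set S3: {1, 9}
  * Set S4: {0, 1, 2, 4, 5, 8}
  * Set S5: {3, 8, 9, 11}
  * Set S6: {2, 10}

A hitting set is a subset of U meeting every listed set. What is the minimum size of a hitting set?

4

The 4 items {1, 5, 9, 10} hit every set.
No choice of 3 items meets every set, so 4 is the minimum.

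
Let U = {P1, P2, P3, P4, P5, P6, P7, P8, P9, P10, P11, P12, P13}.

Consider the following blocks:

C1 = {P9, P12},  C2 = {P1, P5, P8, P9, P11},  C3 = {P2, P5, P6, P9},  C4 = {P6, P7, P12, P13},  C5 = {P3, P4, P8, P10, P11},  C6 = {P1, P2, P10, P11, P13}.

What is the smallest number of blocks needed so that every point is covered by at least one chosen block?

4

C3 and C4 and C5 and C6 together: C3 ∪ C4 ∪ C5 ∪ C6 = {P1, P2, P3, P4, P5, P6, P7, P8, P9, P10, P11, P12, P13} — every point is covered.
No 3 of the 6 blocks cover everything (all 20 combinations miss at least one point), so 4 is optimal.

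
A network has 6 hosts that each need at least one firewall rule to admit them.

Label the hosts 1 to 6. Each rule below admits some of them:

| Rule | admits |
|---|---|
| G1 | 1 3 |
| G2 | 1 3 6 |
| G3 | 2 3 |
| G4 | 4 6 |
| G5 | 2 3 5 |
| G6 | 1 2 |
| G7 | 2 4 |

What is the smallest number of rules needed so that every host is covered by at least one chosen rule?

3

G1 and G4 and G5 together: G1 ∪ G4 ∪ G5 = {1, 2, 3, 4, 5, 6} — every host is covered.
Only G5 contains 5, so G5 is forced; the remaining 3 hosts need at least 2 more rules (each remaining rule adds at most 2) — so at least 3 rules are needed, and 3 is optimal.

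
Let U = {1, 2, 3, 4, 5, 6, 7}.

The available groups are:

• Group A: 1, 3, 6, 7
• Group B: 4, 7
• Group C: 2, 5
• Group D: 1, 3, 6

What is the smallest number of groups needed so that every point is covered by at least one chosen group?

3

A, B, and C cover everything between them: the union {1, 2, 3, 4, 5, 6, 7} is all of U.
Only C contains 2, so C is forced; the remaining 5 points need at least 2 more groups (each remaining group adds at most 4) — so at least 3 groups are needed, and 3 is optimal.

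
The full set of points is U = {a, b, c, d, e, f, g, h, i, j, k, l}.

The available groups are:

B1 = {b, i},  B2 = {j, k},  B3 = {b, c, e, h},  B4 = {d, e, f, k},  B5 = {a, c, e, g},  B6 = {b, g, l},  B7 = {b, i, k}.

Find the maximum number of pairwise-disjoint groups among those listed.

3

B1, B2, B5 are pairwise disjoint (B1={b,i}; B2={j,k}; B5={a,c,e,g}).
Every remaining group overlaps one of these, and no 4 of the listed groups are pairwise disjoint, so 3 is the maximum.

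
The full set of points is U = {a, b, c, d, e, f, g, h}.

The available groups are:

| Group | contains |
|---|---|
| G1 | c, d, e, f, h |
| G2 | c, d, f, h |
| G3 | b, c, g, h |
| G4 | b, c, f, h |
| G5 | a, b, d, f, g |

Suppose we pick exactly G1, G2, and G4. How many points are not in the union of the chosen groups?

2

Union of G1, G2, G4 = {b, c, d, e, f, h}.
Not covered: a, g — 2 points.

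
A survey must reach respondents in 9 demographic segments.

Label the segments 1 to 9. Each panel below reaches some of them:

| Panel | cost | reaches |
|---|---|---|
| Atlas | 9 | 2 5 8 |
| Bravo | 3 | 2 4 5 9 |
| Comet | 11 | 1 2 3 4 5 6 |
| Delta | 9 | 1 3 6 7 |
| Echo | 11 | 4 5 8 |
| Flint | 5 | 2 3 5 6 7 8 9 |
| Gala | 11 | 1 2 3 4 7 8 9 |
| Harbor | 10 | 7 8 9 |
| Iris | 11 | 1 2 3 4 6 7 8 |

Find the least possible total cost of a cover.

14

Bravo, Iris together cover every segment (Bravo ∪ Iris = {1, 2, 3, 4, 5, 6, 7, 8, 9}); total cost 3 + 11 = 14.
The greedy pick Flint, Bravo, Delta costs 17; no covering selection beats 14.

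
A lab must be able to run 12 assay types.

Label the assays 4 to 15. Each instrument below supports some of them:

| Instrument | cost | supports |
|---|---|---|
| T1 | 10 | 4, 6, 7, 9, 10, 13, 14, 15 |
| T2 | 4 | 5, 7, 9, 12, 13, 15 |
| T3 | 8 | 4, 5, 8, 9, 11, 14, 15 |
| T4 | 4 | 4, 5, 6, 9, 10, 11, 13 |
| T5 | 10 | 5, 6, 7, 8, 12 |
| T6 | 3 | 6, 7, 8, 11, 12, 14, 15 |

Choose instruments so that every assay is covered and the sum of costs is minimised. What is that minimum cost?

7

T4, T6 together cover every assay (T4 ∪ T6 = {4, 5, 6, 7, 8, 9, 10, 11, 12, 13, 14, 15}); total cost 4 + 3 = 7.
No covering selection has total cost below 7.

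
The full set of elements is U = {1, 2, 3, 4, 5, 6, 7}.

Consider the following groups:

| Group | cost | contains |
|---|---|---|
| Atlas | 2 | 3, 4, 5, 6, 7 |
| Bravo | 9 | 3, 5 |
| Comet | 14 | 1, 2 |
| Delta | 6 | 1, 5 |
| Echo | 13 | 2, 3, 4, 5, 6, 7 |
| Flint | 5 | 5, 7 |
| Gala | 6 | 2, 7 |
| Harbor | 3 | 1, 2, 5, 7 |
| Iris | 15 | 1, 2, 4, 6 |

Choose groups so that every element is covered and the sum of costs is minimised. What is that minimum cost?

Atlas, Harbor together cover every element (Atlas ∪ Harbor = {1, 2, 3, 4, 5, 6, 7}); total cost 2 + 3 = 5.
No covering selection has total cost below 5.

5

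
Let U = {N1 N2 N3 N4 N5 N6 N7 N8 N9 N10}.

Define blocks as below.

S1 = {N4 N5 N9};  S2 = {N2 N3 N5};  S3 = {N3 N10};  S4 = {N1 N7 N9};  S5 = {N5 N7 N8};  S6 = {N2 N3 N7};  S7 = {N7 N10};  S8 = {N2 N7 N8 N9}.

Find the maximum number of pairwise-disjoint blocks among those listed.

S1, S3 are pairwise disjoint (S1={N4,N5,N9}; S3={N3,N10}).
Every remaining block overlaps one of these, and no 3 of the listed blocks are pairwise disjoint, so 2 is the maximum.

2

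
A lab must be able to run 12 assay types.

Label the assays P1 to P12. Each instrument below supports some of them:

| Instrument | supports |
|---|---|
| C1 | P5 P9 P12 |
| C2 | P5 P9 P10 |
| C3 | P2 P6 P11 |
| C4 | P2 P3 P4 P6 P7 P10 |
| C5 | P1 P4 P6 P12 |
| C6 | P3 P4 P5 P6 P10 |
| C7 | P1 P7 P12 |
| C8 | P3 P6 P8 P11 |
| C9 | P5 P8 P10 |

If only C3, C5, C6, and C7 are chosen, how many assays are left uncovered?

2

Union of C3, C5, C6, C7 = {P1, P2, P3, P4, P5, P6, P7, P10, P11, P12}.
Not covered: P8, P9 — 2 assays.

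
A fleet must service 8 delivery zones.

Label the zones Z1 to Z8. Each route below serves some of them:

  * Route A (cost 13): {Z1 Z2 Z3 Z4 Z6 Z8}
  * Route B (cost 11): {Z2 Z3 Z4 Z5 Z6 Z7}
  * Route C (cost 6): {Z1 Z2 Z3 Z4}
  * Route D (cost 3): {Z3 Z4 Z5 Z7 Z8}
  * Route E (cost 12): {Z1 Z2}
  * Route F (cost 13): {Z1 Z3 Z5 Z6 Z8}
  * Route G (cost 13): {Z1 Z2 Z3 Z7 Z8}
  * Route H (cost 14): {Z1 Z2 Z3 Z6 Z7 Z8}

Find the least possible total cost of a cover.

16

A, D together cover every zone (A ∪ D = {Z1, Z2, Z3, Z4, Z5, Z6, Z7, Z8}); total cost 13 + 3 = 16.
The greedy pick D, C, B costs 20; no covering selection beats 16.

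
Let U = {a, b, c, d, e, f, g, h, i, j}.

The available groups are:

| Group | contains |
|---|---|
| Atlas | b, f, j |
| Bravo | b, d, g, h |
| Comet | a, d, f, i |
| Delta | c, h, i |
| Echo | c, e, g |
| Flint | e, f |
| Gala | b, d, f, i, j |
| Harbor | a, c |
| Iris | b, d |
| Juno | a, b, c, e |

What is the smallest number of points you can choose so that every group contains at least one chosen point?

T = {b, c, f} meets every group (each contains at least one member of T), and |T| = 3.
The groups Bravo, Flint, Harbor are pairwise disjoint, so any hitting set needs a separate point for each — at least 3. Hence 3 is optimal.

3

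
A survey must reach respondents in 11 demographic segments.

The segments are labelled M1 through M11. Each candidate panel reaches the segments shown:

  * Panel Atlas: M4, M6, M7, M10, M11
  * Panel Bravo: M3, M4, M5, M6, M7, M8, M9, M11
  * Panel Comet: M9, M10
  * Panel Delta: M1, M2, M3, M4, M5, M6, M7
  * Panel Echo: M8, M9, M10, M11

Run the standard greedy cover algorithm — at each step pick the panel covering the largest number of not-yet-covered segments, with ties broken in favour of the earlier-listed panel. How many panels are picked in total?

Greedy: pick Bravo (covers 8 new) → pick Delta (covers 2 new) → pick Atlas (covers 1 new). Total picks: 3.
(The true minimum cover uses only 2 panels, so greedy is not optimal here.)

3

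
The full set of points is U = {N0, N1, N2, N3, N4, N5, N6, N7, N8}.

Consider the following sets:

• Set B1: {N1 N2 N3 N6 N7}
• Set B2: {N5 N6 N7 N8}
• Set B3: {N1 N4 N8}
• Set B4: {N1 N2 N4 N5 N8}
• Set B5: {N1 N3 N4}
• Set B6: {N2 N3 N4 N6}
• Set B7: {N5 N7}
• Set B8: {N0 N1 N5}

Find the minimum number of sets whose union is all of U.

3

B1 and B3 and B8 together: B1 ∪ B3 ∪ B8 = {N0, N1, N2, N3, N4, N5, N6, N7, N8} — every point is covered.
Only B8 contains N0, so B8 is forced; the remaining 6 points need at least 2 more sets (each remaining set adds at most 4) — so at least 3 sets are needed, and 3 is optimal.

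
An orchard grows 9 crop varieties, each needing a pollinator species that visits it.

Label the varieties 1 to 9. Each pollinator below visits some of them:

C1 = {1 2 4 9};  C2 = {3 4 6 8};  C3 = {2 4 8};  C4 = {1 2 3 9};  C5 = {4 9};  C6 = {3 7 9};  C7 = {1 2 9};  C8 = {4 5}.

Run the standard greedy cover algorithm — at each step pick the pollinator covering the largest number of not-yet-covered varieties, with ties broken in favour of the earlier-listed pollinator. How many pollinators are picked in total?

Greedy: pick C1 (covers 4 new) → pick C2 (covers 3 new) → pick C6 (covers 1 new) → pick C8 (covers 1 new). Total picks: 4.

4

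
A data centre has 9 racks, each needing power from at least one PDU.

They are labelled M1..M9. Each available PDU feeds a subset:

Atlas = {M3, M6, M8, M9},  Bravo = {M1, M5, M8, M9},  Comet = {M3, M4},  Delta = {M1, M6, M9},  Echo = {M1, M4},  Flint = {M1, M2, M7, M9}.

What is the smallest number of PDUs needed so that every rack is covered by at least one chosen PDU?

4

Atlas and Bravo and Comet and Flint together: Atlas ∪ Bravo ∪ Comet ∪ Flint = {M1, M2, M3, M4, M5, M6, M7, M8, M9} — every rack is covered.
Only Bravo contains M5, so Bravo is forced; the remaining 5 racks need at least 3 more PDUs (each remaining PDU adds at most 2) — so at least 4 PDUs are needed, and 4 is optimal.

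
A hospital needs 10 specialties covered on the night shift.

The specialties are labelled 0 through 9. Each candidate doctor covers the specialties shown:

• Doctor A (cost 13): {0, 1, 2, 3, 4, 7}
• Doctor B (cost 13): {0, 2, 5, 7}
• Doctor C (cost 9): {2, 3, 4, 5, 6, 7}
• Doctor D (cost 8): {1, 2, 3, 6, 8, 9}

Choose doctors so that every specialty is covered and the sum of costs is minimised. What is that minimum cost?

B, C, D together cover every specialty (B ∪ C ∪ D = {0, 1, 2, 3, 4, 5, 6, 7, 8, 9}); total cost 13 + 9 + 8 = 30.
No covering selection has total cost below 30.

30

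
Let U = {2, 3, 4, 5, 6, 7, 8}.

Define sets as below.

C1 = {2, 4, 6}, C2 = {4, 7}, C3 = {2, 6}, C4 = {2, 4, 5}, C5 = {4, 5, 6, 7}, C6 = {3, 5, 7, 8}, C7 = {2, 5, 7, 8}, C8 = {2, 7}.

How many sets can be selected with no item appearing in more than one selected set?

C1, C6 are pairwise disjoint (C1={2,4,6}; C6={3,5,7,8}).
Every remaining set overlaps one of these, and no 3 of the listed sets are pairwise disjoint, so 2 is the maximum.

2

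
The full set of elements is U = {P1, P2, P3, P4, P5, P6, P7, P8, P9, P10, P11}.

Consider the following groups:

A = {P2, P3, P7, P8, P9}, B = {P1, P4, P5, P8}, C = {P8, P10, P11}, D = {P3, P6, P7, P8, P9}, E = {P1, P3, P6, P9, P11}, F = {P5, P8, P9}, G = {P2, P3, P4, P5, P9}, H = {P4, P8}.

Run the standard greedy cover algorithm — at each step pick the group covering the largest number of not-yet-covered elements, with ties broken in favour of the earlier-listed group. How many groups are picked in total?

4

Greedy: pick A (covers 5 new) → pick B (covers 3 new) → pick C (covers 2 new) → pick D (covers 1 new). Total picks: 4.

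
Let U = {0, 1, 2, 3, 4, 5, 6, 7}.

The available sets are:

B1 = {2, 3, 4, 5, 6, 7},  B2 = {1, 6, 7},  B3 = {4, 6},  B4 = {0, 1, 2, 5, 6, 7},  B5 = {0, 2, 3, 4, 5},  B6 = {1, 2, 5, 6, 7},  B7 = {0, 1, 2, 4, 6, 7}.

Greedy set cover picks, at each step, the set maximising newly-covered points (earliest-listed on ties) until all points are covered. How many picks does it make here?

2

Greedy: pick B1 (covers 6 new) → pick B4 (covers 2 new). Total picks: 2.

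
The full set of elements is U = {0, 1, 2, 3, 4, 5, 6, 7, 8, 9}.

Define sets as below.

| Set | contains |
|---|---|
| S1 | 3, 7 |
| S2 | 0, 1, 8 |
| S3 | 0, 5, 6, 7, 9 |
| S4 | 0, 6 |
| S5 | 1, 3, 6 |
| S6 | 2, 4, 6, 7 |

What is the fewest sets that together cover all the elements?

S2 and S3 and S5 and S6 together: S2 ∪ S3 ∪ S5 ∪ S6 = {0, 1, 2, 3, 4, 5, 6, 7, 8, 9} — every element is covered.
Only S3 contains 5, so S3 is forced; the remaining 5 elements need at least 3 more sets (each remaining set adds at most 2) — so at least 4 sets are needed, and 4 is optimal.

4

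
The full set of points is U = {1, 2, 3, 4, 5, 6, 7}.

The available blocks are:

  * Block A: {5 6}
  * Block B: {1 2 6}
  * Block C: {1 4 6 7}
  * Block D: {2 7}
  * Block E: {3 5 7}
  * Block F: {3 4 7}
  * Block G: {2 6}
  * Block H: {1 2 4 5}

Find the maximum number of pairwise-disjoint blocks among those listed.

F, G are pairwise disjoint (F={3,4,7}; G={2,6}).
Every remaining block overlaps one of these, and no 3 of the listed blocks are pairwise disjoint, so 2 is the maximum.

2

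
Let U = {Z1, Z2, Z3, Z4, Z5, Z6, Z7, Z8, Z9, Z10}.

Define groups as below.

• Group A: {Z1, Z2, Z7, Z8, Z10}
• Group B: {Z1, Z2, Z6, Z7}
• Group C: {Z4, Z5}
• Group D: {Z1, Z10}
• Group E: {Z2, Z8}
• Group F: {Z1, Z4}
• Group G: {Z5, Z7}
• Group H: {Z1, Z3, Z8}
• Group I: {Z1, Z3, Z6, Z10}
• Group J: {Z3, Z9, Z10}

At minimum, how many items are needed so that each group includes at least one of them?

Take T = {Z1, Z5, Z8, Z10}. Each listed group contains at least one of these, so T is a hitting set of size 4.
The groups E, F, G, J are pairwise disjoint, so any hitting set needs a separate item for each — at least 4. Hence 4 is optimal.

4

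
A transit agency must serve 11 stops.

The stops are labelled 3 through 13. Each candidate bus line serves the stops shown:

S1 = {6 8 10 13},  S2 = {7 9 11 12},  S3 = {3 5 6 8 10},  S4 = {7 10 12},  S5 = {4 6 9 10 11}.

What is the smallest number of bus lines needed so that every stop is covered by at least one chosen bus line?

4

Take {S1, S2, S3, S5}. Their union is {3, 4, 5, 6, 7, 8, 9, 10, 11, 12, 13}, which is all 11 stops.
No 3 of the 5 bus lines cover everything (all 10 combinations miss at least one stop), so 4 is optimal.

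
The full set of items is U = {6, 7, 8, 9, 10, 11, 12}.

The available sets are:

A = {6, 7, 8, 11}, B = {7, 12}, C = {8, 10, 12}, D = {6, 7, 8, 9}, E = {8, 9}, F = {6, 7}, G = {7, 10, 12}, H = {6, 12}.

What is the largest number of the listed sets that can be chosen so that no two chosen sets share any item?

E, H are pairwise disjoint (E={8,9}; H={6,12}).
Every remaining set overlaps one of these, and no 3 of the listed sets are pairwise disjoint, so 2 is the maximum.

2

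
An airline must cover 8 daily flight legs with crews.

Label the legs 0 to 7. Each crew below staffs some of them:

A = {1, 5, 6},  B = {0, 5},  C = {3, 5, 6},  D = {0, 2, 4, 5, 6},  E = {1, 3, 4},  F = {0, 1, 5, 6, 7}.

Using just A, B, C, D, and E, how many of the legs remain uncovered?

Union of A, B, C, D, E = {0, 1, 2, 3, 4, 5, 6}.
Not covered: 7 — 1 leg.

1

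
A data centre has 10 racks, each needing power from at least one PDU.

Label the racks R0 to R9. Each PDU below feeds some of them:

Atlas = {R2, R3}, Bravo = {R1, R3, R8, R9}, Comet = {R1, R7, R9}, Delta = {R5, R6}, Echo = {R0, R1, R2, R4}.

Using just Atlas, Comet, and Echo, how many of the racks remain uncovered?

Union of Atlas, Comet, Echo = {R0, R1, R2, R3, R4, R7, R9}.
Not covered: R5, R6, R8 — 3 racks.

3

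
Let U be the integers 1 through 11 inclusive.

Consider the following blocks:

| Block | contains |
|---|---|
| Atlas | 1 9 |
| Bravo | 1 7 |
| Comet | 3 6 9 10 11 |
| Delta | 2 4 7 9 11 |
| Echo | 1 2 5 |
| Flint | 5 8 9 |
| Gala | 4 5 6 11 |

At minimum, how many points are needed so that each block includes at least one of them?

3

The 3 points {1, 5, 11} hit every block.
No choice of 2 points meets every block, so 3 is the minimum.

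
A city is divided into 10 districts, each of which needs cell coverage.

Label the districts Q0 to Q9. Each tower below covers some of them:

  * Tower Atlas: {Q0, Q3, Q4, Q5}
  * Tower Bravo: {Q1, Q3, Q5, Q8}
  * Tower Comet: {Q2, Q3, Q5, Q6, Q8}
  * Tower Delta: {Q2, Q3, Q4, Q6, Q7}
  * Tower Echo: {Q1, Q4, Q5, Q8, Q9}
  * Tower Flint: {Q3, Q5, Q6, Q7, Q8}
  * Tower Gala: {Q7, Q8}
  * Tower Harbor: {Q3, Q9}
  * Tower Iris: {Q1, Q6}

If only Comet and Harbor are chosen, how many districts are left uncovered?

Union of Comet, Harbor = {Q2, Q3, Q5, Q6, Q8, Q9}.
Not covered: Q0, Q1, Q4, Q7 — 4 districts.

4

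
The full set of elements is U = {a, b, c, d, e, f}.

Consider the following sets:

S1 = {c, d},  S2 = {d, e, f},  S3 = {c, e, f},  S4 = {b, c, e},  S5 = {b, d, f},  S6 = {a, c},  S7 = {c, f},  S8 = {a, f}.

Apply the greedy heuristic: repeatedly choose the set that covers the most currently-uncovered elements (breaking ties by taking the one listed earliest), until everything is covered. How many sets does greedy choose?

Greedy: pick S2 (covers 3 new) → pick S4 (covers 2 new) → pick S6 (covers 1 new). Total picks: 3.

3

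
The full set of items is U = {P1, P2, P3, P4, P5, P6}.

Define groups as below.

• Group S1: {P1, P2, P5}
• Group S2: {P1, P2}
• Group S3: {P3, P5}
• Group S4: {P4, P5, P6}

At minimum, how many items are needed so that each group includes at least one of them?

H = {P2, P5} meets every group (each contains at least one member of H), and |H| = 2.
The groups S2, S4 are pairwise disjoint, so any hitting set needs a separate item for each — at least 2. Hence 2 is optimal.

2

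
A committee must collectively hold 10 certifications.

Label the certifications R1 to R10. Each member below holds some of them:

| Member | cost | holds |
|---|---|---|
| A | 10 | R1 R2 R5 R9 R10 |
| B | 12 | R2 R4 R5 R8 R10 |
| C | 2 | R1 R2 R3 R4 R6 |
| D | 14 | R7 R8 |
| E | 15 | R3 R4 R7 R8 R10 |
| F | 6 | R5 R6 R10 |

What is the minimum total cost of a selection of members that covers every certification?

A, C, D together cover every certification (A ∪ C ∪ D = {R1, R2, R3, R4, R5, R6, R7, R8, R9, R10}); total cost 10 + 2 + 14 = 26.
The greedy pick C, F, D, A costs 32; no covering selection beats 26.

26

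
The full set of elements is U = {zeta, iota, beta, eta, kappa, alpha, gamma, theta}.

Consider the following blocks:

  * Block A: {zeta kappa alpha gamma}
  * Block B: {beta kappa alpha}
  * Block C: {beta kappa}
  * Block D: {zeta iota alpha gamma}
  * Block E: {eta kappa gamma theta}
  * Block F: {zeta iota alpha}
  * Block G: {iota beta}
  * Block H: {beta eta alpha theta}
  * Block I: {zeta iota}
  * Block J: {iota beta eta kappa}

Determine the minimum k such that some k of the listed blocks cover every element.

3

E, F, and J cover everything between them: the union {zeta, iota, beta, eta, kappa, alpha, gamma, theta} is all of U.
No 2 of the 10 blocks cover everything (all 45 combinations miss at least one element), so 3 is optimal.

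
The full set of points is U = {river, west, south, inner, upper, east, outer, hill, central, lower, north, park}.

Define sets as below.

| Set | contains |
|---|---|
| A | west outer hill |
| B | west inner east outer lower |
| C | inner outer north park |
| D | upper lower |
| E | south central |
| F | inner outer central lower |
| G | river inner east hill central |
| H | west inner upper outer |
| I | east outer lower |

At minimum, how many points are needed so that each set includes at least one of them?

The 3 points {outer, central, lower} hit every set.
The sets A, D, E are pairwise disjoint, so any hitting set needs a separate point for each — at least 3. Hence 3 is optimal.

3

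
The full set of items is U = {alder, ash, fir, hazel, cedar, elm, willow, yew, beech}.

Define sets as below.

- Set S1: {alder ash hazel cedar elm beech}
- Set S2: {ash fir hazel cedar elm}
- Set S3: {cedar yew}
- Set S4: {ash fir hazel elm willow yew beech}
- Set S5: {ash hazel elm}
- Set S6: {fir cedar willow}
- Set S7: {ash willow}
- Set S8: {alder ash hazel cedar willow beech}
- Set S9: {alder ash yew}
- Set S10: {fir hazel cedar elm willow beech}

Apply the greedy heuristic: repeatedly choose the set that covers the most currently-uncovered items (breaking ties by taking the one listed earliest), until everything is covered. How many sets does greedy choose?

2

Greedy: pick S4 (covers 7 new) → pick S1 (covers 2 new). Total picks: 2.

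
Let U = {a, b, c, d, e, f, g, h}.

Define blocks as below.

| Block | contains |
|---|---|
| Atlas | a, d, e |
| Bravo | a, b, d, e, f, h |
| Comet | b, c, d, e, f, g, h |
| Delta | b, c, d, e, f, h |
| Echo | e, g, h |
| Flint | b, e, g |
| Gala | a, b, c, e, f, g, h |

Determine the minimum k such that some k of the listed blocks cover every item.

2

Atlas and Comet cover everything between them: the union {a, b, c, d, e, f, g, h} is all of U.
No single block has all 8 items (the largest, Comet, has 7), so 2 is optimal.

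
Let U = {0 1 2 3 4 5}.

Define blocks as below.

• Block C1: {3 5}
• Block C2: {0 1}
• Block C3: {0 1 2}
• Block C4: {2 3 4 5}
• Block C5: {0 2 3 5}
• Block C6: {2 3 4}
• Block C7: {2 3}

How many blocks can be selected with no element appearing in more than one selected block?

2

C2, C4 are pairwise disjoint (C2={0,1}; C4={2,3,4,5}).
Every remaining block overlaps one of these, and no 3 of the listed blocks are pairwise disjoint, so 2 is the maximum.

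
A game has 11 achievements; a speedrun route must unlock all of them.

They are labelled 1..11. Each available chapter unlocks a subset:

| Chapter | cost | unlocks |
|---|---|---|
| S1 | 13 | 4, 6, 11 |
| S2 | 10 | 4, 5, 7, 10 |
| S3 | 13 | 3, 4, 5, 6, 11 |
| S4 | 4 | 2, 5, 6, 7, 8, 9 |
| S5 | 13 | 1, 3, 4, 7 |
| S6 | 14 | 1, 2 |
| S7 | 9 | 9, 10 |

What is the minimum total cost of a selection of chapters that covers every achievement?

39

S3, S4, S5, S7 together cover every achievement (S3 ∪ S4 ∪ S5 ∪ S7 = {1, 2, 3, 4, 5, 6, 7, 8, 9, 10, 11}); total cost 13 + 4 + 13 + 9 = 39.
No covering selection has total cost below 39.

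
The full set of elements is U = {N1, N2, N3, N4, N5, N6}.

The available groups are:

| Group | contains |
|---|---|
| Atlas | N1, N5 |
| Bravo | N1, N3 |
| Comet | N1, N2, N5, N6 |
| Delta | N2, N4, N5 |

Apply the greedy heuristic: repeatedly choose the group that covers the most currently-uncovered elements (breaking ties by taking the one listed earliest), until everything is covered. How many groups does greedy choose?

Greedy: pick Comet (covers 4 new) → pick Bravo (covers 1 new) → pick Delta (covers 1 new). Total picks: 3.

3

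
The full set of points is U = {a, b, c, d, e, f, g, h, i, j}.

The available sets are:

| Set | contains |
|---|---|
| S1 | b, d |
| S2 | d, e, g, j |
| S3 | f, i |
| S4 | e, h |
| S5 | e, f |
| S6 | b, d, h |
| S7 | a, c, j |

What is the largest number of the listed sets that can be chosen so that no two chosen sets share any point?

S1, S3, S4, S7 are pairwise disjoint (S1={b,d}; S3={f,i}; S4={e,h}; S7={a,c,j}).
Every remaining set overlaps one of these, and no 5 of the listed sets are pairwise disjoint, so 4 is the maximum.

4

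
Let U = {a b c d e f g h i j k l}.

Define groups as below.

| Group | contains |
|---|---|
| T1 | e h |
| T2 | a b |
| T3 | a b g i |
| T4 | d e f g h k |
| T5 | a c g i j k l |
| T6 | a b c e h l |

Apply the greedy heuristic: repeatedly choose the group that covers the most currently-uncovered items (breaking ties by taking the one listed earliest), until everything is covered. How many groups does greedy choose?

3

Greedy: pick T5 (covers 7 new) → pick T4 (covers 4 new) → pick T2 (covers 1 new). Total picks: 3.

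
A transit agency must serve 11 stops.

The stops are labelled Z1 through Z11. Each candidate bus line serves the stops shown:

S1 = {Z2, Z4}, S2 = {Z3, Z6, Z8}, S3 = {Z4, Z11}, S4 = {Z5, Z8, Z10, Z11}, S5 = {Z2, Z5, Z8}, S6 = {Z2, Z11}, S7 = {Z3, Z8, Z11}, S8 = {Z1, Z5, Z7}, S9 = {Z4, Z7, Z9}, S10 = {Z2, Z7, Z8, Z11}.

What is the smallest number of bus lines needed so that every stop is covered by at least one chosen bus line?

Take {S2, S4, S5, S8, S9}. Their union is {Z1, Z2, Z3, Z4, Z5, Z6, Z7, Z8, Z9, Z10, Z11}, which is all 11 stops.
No 4 of the 10 bus lines cover everything (all 210 combinations miss at least one stop), so 5 is optimal.

5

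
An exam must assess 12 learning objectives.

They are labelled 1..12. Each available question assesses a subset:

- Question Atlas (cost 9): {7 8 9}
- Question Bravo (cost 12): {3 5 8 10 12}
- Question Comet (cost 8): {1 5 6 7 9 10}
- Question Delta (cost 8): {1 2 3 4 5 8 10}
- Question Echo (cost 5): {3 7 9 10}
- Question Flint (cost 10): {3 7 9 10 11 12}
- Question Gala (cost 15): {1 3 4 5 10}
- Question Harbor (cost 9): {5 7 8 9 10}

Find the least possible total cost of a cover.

Comet, Delta, Flint together cover every objective (Comet ∪ Delta ∪ Flint = {1, 2, 3, 4, 5, 6, 7, 8, 9, 10, 11, 12}); total cost 8 + 8 + 10 = 26.
The greedy pick Delta, Echo, Flint, Comet costs 31; no covering selection beats 26.

26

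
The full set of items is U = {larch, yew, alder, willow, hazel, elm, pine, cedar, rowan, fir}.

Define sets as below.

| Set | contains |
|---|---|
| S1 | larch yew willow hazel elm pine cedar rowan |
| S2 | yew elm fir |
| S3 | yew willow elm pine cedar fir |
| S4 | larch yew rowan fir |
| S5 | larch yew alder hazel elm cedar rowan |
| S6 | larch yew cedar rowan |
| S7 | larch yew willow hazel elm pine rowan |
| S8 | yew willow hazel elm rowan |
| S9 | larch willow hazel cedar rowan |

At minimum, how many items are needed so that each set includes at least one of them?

2

Take H = {larch, elm}. Each listed set contains at least one of these, so H is a hitting set of size 2.
The sets S2, S9 are pairwise disjoint, so any hitting set needs a separate item for each — at least 2. Hence 2 is optimal.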